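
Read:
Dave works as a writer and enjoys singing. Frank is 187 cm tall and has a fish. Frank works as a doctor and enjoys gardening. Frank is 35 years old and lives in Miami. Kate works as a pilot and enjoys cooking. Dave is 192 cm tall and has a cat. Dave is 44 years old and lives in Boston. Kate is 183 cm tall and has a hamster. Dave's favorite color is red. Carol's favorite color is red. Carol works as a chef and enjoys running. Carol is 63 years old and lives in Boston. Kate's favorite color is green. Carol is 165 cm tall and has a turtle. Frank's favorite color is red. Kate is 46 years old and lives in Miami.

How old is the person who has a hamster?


Person with hamster is Kate, age 46

46


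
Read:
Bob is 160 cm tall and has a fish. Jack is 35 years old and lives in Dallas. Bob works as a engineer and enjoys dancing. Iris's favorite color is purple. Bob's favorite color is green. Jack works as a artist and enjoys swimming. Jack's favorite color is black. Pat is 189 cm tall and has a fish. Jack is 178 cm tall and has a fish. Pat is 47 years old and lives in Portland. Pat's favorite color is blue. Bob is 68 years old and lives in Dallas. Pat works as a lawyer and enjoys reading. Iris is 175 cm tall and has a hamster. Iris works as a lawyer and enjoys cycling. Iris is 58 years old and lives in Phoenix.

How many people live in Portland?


Count in Portland: 1

1


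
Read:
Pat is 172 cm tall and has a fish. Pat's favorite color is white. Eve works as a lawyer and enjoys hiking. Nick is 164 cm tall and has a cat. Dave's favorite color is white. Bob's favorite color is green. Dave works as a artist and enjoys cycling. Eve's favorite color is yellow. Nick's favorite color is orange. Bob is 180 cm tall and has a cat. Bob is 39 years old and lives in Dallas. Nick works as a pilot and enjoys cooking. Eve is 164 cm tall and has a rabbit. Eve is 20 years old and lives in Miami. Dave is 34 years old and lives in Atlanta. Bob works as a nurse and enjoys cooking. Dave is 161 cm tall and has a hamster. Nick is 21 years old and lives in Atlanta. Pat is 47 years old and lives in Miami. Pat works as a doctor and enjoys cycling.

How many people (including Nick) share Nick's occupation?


Nick is a pilot. Count = 1

1


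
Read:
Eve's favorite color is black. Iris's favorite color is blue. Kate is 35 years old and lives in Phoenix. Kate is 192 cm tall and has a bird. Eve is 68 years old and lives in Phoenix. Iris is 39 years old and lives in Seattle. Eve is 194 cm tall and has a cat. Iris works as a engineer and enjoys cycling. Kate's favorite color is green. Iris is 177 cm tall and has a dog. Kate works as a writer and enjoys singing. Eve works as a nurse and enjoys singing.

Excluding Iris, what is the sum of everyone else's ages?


Sum (excluding Iris): 103

103


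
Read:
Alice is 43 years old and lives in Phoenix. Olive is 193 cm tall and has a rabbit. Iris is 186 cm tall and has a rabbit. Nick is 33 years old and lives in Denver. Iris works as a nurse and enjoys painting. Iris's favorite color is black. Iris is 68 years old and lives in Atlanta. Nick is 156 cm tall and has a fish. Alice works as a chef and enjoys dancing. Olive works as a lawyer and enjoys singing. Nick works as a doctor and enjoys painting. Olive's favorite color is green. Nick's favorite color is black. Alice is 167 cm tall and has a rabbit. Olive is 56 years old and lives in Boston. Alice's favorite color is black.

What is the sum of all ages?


68+56+33+43 = 200

200


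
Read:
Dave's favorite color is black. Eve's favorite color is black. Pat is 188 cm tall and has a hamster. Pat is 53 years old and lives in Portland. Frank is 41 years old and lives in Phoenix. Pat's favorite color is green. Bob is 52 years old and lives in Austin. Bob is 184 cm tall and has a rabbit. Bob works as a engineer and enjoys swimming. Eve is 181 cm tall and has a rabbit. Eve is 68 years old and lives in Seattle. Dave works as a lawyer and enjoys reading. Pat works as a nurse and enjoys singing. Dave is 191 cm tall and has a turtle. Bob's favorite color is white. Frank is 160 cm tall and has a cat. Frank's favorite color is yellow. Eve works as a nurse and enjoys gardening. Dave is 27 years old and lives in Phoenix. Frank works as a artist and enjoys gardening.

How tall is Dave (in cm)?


Dave is 191 cm tall

191


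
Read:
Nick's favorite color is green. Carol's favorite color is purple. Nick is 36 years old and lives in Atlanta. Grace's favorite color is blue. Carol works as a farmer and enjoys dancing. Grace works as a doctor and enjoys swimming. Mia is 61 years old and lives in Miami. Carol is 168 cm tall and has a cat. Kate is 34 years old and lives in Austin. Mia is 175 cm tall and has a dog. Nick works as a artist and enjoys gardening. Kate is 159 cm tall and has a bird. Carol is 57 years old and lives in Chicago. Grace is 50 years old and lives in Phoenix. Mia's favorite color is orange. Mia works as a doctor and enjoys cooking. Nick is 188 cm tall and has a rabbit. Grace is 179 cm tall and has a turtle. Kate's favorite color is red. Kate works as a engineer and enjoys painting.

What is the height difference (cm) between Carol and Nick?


|168 - 188| = 20

20


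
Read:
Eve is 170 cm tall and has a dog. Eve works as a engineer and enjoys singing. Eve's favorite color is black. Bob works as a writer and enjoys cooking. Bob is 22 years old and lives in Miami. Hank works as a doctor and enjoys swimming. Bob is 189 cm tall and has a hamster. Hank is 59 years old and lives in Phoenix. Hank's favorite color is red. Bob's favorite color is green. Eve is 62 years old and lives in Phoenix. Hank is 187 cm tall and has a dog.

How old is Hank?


Hank is 59 years old

59


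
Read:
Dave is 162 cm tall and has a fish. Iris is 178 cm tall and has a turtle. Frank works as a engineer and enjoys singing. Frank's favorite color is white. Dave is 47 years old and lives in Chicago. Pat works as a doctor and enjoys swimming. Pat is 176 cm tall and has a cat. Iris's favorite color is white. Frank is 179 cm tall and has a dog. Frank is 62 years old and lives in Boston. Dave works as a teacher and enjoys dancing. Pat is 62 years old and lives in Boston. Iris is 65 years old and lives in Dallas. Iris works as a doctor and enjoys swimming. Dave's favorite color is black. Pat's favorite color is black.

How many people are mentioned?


People: Dave, Iris, Pat, Frank. Count = 4

4


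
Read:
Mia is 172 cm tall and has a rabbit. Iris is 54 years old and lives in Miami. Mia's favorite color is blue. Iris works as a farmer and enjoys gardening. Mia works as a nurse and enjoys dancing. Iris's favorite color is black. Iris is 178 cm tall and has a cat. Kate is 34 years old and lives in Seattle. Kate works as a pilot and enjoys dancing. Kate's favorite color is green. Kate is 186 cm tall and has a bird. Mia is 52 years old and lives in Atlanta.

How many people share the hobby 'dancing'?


Count: 2

2


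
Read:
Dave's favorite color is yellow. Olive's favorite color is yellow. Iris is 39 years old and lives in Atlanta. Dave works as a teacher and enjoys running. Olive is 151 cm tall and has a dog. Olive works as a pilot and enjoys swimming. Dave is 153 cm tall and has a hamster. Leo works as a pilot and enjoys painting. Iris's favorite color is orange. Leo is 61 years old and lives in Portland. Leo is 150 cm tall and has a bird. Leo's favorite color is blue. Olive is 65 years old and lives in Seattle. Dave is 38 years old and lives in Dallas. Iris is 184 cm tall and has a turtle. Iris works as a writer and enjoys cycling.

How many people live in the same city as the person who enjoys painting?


Person with hobby painting is Leo, city Portland. Count = 1

1


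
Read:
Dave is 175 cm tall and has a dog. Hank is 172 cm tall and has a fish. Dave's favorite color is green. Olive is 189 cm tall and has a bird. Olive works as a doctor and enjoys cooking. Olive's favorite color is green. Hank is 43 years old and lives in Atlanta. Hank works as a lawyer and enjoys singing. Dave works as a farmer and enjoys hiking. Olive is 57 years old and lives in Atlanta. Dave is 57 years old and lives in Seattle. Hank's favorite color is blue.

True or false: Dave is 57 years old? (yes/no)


Dave is actually 57. yes

yes


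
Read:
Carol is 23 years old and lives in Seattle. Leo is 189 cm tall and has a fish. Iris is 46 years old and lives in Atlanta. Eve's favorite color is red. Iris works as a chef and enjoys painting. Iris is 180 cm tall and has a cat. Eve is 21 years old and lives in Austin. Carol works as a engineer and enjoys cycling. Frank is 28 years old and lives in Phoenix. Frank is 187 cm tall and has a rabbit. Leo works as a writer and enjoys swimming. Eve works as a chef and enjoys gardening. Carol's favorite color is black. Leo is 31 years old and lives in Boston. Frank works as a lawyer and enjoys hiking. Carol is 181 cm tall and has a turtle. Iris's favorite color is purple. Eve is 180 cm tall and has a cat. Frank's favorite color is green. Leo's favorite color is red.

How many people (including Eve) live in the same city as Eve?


Eve lives in Austin. Count = 1

1


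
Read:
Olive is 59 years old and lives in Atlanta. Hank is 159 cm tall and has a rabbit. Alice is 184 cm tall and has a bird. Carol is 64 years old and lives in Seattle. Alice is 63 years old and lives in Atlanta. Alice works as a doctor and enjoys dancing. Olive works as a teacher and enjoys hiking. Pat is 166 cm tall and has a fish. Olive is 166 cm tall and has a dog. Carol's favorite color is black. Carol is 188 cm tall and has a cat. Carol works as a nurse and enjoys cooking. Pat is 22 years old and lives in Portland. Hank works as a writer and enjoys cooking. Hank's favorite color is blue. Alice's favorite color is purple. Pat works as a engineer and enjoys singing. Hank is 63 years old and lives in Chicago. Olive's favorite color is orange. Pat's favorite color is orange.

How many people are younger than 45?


Filter: 1

1


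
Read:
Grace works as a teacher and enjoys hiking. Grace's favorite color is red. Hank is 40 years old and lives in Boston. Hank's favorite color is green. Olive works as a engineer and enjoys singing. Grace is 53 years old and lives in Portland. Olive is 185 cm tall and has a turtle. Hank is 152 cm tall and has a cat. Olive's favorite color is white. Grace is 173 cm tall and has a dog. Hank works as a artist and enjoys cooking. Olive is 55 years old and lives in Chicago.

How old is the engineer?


The engineer is Olive, age 55

55


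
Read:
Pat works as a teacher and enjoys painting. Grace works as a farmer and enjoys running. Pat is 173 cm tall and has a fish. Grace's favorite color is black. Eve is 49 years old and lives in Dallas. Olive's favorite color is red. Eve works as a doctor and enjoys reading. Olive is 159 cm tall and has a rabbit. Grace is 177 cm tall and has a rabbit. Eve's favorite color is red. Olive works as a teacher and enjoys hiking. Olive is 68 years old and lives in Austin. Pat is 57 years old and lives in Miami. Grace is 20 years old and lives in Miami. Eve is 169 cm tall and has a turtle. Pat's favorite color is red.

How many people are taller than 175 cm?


Taller than 175: 1

1


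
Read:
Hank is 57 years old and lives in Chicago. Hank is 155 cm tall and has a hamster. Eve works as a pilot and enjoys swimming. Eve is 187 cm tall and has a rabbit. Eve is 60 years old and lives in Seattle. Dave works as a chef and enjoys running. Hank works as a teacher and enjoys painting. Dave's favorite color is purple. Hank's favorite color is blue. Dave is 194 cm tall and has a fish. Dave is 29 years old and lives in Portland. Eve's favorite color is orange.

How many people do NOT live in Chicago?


Not in Chicago: 2

2


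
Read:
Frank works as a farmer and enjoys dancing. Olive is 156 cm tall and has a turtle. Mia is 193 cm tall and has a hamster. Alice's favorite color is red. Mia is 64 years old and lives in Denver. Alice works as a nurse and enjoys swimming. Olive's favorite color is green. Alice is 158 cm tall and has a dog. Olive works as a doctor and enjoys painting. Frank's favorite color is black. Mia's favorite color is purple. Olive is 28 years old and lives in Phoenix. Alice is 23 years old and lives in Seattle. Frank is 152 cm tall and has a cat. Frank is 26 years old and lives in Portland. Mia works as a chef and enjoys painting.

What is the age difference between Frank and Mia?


|26 - 64| = 38

38


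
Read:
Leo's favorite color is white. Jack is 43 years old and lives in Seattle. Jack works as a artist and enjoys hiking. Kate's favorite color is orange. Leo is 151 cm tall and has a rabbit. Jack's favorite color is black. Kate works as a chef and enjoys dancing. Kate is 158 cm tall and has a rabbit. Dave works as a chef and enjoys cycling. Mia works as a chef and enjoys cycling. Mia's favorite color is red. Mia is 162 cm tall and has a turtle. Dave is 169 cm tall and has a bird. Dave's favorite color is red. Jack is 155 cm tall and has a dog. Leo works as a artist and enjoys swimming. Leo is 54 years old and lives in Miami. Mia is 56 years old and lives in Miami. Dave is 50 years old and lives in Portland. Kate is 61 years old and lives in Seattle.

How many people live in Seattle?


Count in Seattle: 2

2


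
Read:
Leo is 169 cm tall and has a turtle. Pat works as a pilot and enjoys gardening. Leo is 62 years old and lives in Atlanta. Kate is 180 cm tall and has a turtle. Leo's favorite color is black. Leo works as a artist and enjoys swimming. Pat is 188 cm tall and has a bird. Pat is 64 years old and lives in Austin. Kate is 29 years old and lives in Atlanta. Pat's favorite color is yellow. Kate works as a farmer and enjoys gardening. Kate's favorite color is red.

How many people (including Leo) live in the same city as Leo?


Leo lives in Atlanta. Count = 2

2


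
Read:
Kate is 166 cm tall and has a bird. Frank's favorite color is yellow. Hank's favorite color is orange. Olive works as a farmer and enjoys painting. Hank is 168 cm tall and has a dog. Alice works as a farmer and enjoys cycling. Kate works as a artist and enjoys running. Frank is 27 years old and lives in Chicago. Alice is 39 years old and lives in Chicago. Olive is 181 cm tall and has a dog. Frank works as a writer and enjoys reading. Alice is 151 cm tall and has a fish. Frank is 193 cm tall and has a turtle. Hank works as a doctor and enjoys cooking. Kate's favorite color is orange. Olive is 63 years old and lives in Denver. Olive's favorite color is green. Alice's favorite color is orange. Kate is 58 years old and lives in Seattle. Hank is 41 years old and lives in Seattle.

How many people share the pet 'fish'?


Count: 1

1


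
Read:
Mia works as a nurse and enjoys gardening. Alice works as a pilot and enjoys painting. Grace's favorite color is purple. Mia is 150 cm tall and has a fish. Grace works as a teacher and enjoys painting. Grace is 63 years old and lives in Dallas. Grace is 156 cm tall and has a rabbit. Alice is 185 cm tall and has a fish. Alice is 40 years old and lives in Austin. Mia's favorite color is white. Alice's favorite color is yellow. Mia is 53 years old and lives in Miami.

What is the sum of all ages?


53+63+40 = 156

156


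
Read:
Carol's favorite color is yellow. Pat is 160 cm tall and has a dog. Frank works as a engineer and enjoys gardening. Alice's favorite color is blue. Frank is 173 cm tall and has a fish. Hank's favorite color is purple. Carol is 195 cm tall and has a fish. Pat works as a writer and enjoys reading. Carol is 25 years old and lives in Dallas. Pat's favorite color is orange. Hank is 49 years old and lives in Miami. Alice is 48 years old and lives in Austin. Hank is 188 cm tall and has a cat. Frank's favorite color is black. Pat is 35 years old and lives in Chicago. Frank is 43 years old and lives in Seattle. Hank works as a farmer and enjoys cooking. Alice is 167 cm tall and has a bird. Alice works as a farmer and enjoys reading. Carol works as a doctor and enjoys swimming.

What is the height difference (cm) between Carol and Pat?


|195 - 160| = 35

35


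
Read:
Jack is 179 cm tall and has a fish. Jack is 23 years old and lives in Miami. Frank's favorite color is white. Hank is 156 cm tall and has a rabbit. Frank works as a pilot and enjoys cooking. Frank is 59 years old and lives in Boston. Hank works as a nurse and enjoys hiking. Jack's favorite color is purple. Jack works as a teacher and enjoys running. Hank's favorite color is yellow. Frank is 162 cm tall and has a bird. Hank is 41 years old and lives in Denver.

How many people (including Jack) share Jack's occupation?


Jack is a teacher. Count = 1

1


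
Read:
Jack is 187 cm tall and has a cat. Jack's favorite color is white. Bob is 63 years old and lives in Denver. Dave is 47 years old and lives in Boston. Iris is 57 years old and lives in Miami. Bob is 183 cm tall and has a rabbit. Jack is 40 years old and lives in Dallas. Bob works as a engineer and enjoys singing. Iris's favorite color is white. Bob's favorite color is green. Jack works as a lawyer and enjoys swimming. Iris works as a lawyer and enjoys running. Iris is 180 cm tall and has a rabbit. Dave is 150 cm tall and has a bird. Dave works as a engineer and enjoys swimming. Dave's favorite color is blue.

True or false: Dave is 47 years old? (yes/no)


Dave is actually 47. yes

yes


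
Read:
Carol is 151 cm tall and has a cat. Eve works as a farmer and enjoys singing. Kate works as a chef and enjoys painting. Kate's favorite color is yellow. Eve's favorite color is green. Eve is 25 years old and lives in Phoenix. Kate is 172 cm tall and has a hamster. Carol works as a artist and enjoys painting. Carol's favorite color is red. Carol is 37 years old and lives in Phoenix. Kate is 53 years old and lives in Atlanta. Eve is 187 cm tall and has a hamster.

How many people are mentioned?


People: Eve, Carol, Kate. Count = 3

3


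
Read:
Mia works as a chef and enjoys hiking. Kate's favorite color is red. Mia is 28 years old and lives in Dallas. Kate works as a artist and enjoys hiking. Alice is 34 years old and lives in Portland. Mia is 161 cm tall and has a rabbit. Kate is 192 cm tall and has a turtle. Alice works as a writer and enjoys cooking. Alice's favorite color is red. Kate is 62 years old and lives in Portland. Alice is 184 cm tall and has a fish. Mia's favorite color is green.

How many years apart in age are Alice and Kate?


34 vs 62, diff = 28

28


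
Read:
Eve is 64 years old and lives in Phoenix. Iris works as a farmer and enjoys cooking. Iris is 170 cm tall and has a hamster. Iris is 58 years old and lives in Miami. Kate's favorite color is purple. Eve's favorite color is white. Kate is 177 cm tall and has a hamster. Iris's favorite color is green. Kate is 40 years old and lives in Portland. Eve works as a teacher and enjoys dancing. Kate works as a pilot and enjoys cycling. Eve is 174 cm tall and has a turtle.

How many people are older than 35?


Filter: 3

3


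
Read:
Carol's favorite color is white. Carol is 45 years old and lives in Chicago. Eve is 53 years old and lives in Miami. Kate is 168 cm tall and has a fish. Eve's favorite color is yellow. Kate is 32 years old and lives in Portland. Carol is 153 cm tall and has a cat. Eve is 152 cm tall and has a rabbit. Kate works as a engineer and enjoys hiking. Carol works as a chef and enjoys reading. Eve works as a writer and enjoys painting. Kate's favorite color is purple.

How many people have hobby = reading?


Count: 1

1


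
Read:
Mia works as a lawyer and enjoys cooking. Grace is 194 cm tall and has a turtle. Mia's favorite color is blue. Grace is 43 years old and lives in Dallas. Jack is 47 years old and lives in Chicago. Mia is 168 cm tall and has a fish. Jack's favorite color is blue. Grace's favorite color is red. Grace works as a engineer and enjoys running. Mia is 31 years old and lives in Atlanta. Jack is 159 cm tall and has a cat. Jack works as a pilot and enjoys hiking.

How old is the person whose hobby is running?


Person with hobby=running is Grace, age 43

43


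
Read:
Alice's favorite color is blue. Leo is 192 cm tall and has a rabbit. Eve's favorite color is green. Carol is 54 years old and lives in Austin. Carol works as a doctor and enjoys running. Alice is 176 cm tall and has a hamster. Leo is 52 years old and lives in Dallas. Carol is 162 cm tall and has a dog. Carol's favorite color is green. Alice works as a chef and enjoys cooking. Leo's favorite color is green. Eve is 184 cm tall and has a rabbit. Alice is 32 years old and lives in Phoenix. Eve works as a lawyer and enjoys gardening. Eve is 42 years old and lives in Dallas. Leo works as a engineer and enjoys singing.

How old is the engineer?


The engineer is Leo, age 52

52


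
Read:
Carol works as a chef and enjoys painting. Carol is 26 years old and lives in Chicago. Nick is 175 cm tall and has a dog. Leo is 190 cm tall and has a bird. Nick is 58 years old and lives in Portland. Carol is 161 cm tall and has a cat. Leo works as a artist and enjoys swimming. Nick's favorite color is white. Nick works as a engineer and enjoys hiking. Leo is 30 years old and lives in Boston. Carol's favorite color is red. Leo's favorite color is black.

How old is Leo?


Leo is 30 years old

30


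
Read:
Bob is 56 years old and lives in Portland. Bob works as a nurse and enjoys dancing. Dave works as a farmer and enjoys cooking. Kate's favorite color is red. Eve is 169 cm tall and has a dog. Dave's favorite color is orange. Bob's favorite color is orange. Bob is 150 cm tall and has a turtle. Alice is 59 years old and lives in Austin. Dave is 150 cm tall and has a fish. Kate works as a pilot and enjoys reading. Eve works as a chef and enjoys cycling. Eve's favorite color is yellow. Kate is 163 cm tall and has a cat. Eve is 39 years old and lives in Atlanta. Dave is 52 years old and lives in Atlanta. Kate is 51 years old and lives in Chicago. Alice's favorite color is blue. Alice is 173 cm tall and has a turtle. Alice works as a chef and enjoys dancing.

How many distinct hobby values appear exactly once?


Unique hobby values: 3

3


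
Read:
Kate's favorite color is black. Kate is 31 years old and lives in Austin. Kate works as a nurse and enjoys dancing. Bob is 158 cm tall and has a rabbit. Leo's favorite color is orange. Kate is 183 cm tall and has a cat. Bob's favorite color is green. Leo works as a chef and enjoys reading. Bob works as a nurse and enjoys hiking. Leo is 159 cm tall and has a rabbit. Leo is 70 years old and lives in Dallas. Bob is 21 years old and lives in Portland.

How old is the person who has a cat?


Person with cat is Kate, age 31

31


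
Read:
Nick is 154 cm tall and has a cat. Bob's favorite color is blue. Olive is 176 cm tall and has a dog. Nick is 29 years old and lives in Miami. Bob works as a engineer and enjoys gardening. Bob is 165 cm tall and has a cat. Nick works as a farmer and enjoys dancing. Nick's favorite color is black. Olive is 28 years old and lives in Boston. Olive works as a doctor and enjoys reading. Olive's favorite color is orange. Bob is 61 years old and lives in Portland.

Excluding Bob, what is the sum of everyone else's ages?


Sum (excluding Bob): 57

57


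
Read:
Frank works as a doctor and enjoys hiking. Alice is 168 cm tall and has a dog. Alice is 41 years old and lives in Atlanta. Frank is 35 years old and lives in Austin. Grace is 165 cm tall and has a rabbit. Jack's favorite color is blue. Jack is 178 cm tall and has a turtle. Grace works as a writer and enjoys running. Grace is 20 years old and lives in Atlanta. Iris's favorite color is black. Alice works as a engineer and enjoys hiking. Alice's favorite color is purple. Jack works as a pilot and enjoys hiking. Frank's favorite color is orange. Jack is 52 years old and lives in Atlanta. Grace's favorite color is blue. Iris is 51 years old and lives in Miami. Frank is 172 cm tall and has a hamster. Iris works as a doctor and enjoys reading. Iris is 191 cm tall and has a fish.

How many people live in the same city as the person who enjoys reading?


Person with hobby reading is Iris, city Miami. Count = 1

1


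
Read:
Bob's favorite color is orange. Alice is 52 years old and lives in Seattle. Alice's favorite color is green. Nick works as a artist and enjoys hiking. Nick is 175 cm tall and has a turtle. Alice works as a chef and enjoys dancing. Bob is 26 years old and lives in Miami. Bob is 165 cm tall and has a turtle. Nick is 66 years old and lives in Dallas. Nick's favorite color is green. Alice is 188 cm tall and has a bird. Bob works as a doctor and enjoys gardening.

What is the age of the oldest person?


Oldest: Nick at 66

66


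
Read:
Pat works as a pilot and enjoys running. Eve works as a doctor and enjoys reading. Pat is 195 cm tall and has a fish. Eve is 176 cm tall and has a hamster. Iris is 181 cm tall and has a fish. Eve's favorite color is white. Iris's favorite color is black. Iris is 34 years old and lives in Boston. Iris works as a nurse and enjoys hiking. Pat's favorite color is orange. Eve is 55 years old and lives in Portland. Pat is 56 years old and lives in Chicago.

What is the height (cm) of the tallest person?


Tallest: Pat at 195 cm

195


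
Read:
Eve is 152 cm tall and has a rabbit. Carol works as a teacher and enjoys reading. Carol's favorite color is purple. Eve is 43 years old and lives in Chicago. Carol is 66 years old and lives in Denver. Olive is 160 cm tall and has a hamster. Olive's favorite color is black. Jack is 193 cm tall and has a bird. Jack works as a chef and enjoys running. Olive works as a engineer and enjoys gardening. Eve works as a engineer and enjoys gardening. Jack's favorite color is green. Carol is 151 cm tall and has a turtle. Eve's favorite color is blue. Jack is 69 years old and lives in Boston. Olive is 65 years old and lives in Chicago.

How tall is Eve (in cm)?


Eve is 152 cm tall

152


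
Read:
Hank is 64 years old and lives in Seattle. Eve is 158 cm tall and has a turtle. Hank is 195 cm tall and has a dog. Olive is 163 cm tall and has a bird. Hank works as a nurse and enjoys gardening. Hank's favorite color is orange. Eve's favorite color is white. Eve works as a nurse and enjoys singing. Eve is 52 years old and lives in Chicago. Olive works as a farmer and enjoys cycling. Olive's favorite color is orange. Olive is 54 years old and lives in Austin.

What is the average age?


Sum=170, n=3, avg=56.67

56.67


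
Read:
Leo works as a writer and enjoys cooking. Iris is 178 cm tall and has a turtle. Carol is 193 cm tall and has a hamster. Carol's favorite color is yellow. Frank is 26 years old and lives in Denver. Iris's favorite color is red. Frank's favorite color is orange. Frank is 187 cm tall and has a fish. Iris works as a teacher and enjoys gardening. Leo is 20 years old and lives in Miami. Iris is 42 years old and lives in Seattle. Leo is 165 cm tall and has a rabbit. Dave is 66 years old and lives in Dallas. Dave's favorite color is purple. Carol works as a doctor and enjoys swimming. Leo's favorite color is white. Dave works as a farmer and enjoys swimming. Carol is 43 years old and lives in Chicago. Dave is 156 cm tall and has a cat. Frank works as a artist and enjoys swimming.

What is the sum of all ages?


26+42+43+66+20 = 197

197


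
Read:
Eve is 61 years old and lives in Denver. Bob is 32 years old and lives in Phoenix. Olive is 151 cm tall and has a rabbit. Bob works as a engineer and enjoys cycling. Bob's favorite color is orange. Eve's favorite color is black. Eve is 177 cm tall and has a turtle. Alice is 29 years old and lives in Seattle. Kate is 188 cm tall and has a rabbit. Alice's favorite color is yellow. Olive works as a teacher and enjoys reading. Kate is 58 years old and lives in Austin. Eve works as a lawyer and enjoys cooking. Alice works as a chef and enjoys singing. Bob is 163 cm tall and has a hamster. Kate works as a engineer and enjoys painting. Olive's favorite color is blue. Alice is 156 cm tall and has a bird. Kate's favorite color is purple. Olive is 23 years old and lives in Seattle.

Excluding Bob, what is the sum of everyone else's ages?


Sum (excluding Bob): 171

171


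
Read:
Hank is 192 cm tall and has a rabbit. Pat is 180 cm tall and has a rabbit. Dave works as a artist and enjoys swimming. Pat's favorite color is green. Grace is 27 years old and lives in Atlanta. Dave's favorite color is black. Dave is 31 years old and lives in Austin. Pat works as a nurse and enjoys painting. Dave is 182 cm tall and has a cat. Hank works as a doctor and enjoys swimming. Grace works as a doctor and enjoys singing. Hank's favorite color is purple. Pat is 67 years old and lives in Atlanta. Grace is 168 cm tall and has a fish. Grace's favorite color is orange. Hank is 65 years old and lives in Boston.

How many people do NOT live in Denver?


Not in Denver: 4

4


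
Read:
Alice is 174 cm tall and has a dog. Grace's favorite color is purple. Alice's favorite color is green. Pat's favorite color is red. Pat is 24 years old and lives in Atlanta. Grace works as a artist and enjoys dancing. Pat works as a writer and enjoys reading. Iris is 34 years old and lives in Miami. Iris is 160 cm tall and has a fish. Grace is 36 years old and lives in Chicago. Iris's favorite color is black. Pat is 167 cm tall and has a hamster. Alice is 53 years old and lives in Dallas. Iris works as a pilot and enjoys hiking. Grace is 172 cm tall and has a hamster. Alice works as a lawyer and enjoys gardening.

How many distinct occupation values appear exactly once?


Unique occupation values: 4

4


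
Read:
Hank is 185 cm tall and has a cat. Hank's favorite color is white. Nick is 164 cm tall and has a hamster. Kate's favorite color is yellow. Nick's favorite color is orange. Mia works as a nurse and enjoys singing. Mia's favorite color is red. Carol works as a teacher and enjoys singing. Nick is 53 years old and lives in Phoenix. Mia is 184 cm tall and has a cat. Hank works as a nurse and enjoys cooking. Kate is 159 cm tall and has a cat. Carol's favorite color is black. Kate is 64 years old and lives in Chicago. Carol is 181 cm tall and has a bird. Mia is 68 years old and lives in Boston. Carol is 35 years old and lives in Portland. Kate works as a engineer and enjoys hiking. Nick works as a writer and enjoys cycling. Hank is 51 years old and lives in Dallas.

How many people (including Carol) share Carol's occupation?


Carol is a teacher. Count = 1

1


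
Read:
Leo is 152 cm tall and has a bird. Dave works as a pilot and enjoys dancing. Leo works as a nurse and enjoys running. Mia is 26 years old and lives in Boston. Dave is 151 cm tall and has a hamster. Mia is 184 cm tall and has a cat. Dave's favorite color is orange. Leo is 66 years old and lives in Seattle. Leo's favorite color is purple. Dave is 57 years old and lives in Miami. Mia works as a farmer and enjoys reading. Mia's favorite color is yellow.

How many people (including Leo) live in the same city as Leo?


Leo lives in Seattle. Count = 1

1


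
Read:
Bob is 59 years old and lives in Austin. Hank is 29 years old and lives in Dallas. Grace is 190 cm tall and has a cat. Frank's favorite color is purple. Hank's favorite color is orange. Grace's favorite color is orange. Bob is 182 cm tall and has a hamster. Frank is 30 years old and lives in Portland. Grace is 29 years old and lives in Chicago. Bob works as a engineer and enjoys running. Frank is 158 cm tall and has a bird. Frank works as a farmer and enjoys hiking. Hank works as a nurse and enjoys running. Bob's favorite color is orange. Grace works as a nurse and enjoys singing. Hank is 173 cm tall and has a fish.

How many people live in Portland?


Count in Portland: 1

1


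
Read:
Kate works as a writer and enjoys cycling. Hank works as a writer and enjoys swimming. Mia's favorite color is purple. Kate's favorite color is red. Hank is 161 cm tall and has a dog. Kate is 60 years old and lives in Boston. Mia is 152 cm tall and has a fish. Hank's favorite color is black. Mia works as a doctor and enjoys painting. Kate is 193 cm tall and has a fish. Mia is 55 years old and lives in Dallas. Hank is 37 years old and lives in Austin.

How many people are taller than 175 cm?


Taller than 175: 1

1


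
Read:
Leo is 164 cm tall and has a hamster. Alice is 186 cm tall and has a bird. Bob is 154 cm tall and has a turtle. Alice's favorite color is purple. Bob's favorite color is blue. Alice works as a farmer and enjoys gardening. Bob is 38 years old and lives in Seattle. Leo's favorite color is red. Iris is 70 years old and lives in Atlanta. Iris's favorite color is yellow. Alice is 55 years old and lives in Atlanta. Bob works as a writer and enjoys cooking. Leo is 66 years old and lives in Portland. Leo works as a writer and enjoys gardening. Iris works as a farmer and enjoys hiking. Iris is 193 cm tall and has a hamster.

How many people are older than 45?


Filter: 3

3


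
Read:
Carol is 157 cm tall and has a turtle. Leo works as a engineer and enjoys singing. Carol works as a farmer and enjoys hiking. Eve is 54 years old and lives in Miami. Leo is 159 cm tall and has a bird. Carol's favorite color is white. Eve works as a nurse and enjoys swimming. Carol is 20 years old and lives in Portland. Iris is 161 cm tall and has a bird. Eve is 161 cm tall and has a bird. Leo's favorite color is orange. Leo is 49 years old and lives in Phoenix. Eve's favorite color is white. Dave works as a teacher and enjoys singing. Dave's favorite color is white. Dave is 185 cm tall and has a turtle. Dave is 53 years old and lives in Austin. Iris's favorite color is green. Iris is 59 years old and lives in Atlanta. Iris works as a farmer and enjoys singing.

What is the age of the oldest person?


Oldest: Iris at 59

59


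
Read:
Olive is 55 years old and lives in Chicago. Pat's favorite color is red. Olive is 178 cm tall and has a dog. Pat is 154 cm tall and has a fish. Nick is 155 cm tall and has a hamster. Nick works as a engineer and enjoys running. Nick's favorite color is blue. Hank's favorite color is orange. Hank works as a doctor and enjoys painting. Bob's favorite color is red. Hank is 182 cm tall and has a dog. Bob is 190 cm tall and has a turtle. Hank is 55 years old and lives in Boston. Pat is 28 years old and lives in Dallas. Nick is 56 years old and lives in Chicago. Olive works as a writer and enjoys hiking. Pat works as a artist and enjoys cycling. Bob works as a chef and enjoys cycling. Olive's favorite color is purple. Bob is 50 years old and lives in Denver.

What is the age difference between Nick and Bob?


|56 - 50| = 6

6


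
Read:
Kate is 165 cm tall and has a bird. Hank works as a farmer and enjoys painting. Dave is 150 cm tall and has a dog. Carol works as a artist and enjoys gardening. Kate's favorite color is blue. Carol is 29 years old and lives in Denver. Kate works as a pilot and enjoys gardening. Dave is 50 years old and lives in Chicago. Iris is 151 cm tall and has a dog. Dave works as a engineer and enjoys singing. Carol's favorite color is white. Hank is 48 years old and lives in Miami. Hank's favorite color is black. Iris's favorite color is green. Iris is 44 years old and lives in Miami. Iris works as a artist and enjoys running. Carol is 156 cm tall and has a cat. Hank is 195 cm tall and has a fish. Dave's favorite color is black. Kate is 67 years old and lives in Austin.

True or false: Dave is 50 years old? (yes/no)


Dave is actually 50. yes

yes


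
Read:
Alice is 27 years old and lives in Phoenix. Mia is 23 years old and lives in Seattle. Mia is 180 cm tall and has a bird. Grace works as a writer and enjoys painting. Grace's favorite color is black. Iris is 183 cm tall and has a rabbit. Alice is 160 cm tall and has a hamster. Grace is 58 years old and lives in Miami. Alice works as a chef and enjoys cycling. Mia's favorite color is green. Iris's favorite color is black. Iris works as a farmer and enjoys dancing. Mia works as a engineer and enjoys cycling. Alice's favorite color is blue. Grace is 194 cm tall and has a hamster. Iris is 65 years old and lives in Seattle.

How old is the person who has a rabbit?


Person with rabbit is Iris, age 65

65


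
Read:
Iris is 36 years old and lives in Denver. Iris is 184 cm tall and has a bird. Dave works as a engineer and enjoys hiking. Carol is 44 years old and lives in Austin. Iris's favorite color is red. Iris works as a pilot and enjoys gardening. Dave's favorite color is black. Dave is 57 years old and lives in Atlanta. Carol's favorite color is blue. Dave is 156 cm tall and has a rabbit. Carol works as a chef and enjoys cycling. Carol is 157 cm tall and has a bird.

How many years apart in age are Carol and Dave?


44 vs 57, diff = 13

13


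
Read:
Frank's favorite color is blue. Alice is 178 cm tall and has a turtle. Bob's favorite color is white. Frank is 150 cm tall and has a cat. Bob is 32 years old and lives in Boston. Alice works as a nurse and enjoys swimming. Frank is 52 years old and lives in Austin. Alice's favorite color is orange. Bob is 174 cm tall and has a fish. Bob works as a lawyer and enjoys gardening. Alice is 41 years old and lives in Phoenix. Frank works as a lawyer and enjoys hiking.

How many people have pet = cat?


Count: 1

1


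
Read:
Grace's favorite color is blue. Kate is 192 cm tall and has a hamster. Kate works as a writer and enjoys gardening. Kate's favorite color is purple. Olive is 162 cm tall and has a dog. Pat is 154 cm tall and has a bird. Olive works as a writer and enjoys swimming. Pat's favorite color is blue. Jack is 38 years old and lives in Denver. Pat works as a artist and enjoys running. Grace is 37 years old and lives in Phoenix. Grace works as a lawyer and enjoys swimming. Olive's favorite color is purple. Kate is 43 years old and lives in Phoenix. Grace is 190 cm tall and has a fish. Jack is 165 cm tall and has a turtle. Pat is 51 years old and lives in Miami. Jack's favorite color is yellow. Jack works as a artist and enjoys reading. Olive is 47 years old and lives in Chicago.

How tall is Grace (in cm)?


Grace is 190 cm tall

190


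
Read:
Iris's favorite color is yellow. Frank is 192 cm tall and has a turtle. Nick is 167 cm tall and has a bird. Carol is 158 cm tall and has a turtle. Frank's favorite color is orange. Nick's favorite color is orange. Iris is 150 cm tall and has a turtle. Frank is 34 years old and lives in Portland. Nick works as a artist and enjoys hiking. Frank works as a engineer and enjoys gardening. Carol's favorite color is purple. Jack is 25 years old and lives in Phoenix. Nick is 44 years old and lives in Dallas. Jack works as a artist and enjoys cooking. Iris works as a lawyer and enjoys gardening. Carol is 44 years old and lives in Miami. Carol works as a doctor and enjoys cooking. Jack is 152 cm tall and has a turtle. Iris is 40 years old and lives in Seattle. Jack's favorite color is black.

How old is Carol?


Carol is 44 years old

44


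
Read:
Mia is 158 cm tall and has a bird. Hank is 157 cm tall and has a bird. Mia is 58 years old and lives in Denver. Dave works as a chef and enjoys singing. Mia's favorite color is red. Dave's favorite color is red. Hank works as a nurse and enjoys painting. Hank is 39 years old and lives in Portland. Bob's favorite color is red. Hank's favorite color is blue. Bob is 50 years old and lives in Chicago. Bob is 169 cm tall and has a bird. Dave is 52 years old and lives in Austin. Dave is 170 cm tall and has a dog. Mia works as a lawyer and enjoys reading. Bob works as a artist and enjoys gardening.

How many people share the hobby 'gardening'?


Count: 1

1


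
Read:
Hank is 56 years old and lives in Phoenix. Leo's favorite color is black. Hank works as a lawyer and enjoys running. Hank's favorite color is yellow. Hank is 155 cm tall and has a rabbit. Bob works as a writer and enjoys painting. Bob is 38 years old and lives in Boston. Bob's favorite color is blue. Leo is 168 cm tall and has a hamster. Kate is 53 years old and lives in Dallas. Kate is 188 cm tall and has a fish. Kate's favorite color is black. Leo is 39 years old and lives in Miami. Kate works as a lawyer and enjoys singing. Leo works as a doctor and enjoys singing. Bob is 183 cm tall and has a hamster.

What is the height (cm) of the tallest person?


Tallest: Kate at 188 cm

188
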